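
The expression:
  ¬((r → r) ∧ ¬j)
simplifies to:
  j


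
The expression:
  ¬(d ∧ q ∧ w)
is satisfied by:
  {w: False, q: False, d: False}
  {d: True, w: False, q: False}
  {q: True, w: False, d: False}
  {d: True, q: True, w: False}
  {w: True, d: False, q: False}
  {d: True, w: True, q: False}
  {q: True, w: True, d: False}


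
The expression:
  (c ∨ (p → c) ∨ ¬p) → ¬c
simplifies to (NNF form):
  ¬c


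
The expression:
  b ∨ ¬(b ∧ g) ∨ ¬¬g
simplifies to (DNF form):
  True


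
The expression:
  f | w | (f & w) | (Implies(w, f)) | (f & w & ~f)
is always true.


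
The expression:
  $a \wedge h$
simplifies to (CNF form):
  $a \wedge h$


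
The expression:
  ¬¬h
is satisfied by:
  {h: True}


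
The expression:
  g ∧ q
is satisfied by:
  {g: True, q: True}


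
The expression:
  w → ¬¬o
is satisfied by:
  {o: True, w: False}
  {w: False, o: False}
  {w: True, o: True}


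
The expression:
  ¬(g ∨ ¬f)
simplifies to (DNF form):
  f ∧ ¬g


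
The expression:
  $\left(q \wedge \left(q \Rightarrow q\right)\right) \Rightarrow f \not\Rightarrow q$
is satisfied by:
  {q: False}


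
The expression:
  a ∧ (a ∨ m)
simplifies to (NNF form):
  a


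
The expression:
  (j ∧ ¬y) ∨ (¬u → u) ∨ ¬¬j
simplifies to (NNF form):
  j ∨ u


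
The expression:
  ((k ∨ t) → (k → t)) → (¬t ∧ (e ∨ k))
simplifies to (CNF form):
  ¬t ∧ (e ∨ k)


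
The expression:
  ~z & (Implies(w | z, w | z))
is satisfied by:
  {z: False}


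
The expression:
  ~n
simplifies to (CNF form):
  ~n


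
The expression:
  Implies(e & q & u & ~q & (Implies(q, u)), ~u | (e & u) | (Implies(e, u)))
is always true.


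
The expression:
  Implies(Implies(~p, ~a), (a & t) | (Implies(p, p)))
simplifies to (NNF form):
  True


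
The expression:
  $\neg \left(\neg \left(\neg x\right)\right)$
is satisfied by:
  {x: False}


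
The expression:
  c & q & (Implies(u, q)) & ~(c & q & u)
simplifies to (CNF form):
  c & q & ~u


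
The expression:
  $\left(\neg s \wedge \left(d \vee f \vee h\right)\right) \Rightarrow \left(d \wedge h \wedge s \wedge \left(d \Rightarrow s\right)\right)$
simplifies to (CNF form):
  $\left(s \vee \neg d\right) \wedge \left(s \vee \neg f\right) \wedge \left(s \vee \neg h\right)$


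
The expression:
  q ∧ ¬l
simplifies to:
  q ∧ ¬l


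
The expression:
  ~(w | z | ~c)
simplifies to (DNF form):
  c & ~w & ~z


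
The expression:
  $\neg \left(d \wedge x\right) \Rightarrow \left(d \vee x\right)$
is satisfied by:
  {x: True, d: True}
  {x: True, d: False}
  {d: True, x: False}


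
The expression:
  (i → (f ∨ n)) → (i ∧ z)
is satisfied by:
  {i: True, z: True, f: False, n: False}
  {i: True, n: True, z: True, f: False}
  {i: True, z: True, f: True, n: False}
  {i: True, n: True, z: True, f: True}
  {i: True, f: False, z: False, n: False}


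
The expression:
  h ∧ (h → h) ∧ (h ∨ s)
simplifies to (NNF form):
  h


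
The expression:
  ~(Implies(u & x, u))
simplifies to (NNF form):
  False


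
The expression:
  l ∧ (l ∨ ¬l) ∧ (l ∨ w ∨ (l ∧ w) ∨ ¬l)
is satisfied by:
  {l: True}


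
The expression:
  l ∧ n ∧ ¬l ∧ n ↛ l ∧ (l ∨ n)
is never true.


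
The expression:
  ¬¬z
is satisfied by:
  {z: True}


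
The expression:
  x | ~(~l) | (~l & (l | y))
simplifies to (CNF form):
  l | x | y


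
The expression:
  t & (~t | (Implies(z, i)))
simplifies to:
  t & (i | ~z)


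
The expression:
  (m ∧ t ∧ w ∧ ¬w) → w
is always true.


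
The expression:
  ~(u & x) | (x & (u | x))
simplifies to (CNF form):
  True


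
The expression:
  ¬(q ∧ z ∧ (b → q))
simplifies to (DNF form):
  ¬q ∨ ¬z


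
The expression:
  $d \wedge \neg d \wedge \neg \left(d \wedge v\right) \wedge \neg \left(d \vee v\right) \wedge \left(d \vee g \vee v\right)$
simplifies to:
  $\text{False}$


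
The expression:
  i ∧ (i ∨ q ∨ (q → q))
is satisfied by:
  {i: True}


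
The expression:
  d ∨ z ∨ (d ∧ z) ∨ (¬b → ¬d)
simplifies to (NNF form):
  True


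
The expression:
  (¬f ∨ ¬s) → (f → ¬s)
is always true.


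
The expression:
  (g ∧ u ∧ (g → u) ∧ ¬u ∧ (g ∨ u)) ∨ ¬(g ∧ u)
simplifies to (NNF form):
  ¬g ∨ ¬u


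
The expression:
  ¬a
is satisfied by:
  {a: False}


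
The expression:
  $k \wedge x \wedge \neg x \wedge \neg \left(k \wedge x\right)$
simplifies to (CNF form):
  $\text{False}$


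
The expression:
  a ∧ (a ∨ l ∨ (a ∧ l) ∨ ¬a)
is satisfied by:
  {a: True}


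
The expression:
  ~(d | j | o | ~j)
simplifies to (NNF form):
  False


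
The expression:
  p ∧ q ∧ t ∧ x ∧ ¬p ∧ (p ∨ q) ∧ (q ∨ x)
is never true.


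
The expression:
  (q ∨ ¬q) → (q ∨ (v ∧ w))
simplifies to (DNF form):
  q ∨ (v ∧ w)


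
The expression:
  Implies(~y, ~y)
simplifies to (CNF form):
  True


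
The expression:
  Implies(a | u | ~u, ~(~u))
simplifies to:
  u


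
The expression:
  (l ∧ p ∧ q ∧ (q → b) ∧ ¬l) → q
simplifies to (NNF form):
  True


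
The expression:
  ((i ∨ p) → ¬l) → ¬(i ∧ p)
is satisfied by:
  {l: True, p: False, i: False}
  {p: False, i: False, l: False}
  {i: True, l: True, p: False}
  {i: True, p: False, l: False}
  {l: True, p: True, i: False}
  {p: True, l: False, i: False}
  {i: True, p: True, l: True}


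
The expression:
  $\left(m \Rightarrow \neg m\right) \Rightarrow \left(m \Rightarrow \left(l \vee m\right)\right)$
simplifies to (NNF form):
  $\text{True}$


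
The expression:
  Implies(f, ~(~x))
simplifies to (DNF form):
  x | ~f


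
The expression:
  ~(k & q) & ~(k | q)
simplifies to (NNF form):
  ~k & ~q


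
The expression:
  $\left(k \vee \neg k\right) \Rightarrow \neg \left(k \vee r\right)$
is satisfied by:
  {r: False, k: False}


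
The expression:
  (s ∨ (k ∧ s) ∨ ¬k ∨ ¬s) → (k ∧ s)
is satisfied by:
  {s: True, k: True}


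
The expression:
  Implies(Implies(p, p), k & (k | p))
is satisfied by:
  {k: True}


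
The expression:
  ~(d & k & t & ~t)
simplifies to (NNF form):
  True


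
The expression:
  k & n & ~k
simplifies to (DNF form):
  False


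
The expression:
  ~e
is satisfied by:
  {e: False}


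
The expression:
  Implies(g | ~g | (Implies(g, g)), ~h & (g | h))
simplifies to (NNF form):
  g & ~h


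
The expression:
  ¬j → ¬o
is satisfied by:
  {j: True, o: False}
  {o: False, j: False}
  {o: True, j: True}


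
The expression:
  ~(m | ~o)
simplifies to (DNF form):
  o & ~m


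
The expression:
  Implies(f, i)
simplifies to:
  i | ~f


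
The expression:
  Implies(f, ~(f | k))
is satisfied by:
  {f: False}


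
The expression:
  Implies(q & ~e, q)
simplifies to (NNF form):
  True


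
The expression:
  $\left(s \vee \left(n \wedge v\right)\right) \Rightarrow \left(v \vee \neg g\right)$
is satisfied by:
  {v: True, s: False, g: False}
  {s: False, g: False, v: False}
  {g: True, v: True, s: False}
  {g: True, s: False, v: False}
  {v: True, s: True, g: False}
  {s: True, v: False, g: False}
  {g: True, s: True, v: True}


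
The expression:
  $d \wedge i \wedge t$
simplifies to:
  $d \wedge i \wedge t$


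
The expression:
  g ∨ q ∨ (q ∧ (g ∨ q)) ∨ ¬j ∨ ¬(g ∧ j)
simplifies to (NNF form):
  True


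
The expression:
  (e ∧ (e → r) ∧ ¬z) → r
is always true.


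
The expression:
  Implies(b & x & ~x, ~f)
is always true.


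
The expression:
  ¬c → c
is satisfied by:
  {c: True}


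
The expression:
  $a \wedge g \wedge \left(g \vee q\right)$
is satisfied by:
  {a: True, g: True}


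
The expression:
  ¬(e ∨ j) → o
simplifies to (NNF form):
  e ∨ j ∨ o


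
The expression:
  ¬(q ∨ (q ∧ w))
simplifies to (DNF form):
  ¬q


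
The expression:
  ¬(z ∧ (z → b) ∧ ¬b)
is always true.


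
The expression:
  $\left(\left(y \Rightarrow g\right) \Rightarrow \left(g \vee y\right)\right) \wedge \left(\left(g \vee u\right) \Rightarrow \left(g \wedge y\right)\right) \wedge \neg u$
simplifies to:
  $y \wedge \neg u$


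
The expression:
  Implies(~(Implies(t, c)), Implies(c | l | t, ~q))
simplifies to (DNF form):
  c | ~q | ~t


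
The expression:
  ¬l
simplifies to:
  ¬l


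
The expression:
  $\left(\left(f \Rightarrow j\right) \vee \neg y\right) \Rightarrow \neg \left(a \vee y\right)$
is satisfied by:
  {f: True, a: False, y: False, j: False}
  {j: False, a: False, f: False, y: False}
  {j: True, f: True, a: False, y: False}
  {j: True, a: False, f: False, y: False}
  {y: True, f: True, j: False, a: False}
  {y: True, f: True, a: True, j: False}


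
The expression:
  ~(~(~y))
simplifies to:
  ~y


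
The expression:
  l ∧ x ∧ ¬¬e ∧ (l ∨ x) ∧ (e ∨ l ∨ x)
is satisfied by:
  {e: True, x: True, l: True}


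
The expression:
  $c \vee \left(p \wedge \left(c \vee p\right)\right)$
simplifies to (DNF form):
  $c \vee p$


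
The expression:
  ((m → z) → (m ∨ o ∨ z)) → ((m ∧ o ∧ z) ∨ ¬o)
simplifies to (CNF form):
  (m ∨ ¬o) ∧ (z ∨ ¬o)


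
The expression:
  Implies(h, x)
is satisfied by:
  {x: True, h: False}
  {h: False, x: False}
  {h: True, x: True}


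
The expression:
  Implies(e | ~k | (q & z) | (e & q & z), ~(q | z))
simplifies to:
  (k | ~q) & (k | ~z) & (~e | ~q) & (~e | ~z) & (~q | ~z)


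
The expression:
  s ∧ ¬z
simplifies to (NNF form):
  s ∧ ¬z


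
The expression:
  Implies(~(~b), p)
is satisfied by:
  {p: True, b: False}
  {b: False, p: False}
  {b: True, p: True}


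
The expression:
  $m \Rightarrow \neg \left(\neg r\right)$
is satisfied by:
  {r: True, m: False}
  {m: False, r: False}
  {m: True, r: True}


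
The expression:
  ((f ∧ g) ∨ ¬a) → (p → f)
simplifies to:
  a ∨ f ∨ ¬p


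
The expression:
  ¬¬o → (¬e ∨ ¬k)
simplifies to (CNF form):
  ¬e ∨ ¬k ∨ ¬o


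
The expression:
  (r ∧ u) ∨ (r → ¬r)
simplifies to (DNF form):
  u ∨ ¬r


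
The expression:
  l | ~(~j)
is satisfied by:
  {l: True, j: True}
  {l: True, j: False}
  {j: True, l: False}


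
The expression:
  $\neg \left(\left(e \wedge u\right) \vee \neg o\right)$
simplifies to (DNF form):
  $\left(o \wedge \neg e\right) \vee \left(o \wedge \neg u\right)$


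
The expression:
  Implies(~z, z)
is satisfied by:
  {z: True}


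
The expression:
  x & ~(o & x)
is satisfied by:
  {x: True, o: False}


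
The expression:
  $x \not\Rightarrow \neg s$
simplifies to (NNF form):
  $s \wedge x$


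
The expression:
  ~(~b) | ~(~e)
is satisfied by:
  {b: True, e: True}
  {b: True, e: False}
  {e: True, b: False}


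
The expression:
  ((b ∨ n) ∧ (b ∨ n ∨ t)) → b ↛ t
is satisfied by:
  {b: False, n: False, t: False}
  {t: True, b: False, n: False}
  {b: True, t: False, n: False}
  {n: True, b: True, t: False}


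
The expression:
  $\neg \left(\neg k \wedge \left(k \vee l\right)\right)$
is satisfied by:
  {k: True, l: False}
  {l: False, k: False}
  {l: True, k: True}


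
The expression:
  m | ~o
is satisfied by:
  {m: True, o: False}
  {o: False, m: False}
  {o: True, m: True}


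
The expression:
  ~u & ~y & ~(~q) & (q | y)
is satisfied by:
  {q: True, u: False, y: False}


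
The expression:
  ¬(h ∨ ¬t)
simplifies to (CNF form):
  t ∧ ¬h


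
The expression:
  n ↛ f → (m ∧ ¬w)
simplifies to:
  f ∨ (m ∧ ¬w) ∨ ¬n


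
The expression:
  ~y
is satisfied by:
  {y: False}


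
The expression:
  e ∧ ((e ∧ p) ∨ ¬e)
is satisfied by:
  {p: True, e: True}


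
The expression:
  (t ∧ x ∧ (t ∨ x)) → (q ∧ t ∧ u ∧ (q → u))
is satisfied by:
  {u: True, q: True, t: False, x: False}
  {u: True, q: False, t: False, x: False}
  {q: True, x: False, u: False, t: False}
  {x: False, q: False, u: False, t: False}
  {x: True, u: True, q: True, t: False}
  {x: True, u: True, q: False, t: False}
  {x: True, q: True, u: False, t: False}
  {x: True, q: False, u: False, t: False}
  {t: True, u: True, q: True, x: False}
  {t: True, u: True, q: False, x: False}
  {t: True, q: True, u: False, x: False}
  {t: True, q: False, u: False, x: False}
  {x: True, t: True, u: True, q: True}


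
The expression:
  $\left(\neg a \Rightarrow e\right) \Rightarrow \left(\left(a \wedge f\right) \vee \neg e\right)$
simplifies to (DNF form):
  $\left(a \wedge f\right) \vee \neg e$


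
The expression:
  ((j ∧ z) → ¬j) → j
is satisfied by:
  {j: True}


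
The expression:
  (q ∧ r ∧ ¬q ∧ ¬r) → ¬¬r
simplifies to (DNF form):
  True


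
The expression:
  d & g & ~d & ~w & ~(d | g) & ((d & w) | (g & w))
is never true.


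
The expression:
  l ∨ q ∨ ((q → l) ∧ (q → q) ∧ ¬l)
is always true.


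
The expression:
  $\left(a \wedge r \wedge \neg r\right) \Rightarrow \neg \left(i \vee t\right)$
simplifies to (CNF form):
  $\text{True}$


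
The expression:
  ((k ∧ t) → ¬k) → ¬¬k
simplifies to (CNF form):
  k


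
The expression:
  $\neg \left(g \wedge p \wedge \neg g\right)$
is always true.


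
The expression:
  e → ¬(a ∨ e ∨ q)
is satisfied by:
  {e: False}


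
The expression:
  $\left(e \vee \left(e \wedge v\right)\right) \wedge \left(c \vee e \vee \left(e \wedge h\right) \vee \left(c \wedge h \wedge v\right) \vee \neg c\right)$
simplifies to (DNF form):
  $e$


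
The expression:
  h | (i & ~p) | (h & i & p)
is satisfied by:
  {h: True, i: True, p: False}
  {h: True, i: False, p: False}
  {h: True, p: True, i: True}
  {h: True, p: True, i: False}
  {i: True, p: False, h: False}


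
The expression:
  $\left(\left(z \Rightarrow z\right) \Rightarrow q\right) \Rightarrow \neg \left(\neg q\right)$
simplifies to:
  $\text{True}$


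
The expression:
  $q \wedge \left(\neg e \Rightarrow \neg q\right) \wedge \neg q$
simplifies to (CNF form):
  $\text{False}$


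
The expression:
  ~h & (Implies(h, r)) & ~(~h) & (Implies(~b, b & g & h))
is never true.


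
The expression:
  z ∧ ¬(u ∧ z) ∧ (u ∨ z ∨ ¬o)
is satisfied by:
  {z: True, u: False}


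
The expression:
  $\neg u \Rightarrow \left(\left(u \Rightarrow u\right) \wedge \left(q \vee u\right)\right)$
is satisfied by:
  {q: True, u: True}
  {q: True, u: False}
  {u: True, q: False}


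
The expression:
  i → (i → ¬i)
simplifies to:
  ¬i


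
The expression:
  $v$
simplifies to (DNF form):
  $v$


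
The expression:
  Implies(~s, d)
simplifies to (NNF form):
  d | s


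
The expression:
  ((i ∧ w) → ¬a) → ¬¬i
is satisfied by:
  {i: True}


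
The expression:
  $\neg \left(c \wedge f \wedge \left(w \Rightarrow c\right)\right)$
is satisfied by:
  {c: False, f: False}
  {f: True, c: False}
  {c: True, f: False}


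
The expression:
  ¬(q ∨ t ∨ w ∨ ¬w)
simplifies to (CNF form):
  False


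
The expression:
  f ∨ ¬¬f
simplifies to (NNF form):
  f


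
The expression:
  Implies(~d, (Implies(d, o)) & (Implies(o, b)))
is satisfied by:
  {b: True, d: True, o: False}
  {b: True, o: False, d: False}
  {d: True, o: False, b: False}
  {d: False, o: False, b: False}
  {b: True, d: True, o: True}
  {b: True, o: True, d: False}
  {d: True, o: True, b: False}


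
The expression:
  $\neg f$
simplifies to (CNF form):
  $\neg f$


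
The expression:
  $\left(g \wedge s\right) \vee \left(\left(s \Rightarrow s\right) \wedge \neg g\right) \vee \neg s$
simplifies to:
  $\text{True}$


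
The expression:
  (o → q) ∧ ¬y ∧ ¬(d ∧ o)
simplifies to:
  ¬y ∧ (q ∨ ¬o) ∧ (¬d ∨ ¬o)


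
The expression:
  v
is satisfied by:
  {v: True}


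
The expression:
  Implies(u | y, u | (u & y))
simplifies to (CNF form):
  u | ~y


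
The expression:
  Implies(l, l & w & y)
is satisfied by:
  {y: True, w: True, l: False}
  {y: True, w: False, l: False}
  {w: True, y: False, l: False}
  {y: False, w: False, l: False}
  {y: True, l: True, w: True}


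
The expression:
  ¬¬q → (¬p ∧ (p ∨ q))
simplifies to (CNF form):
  ¬p ∨ ¬q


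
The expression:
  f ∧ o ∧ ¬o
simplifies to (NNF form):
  False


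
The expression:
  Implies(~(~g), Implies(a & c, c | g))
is always true.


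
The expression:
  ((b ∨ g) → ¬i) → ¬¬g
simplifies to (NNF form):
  g ∨ (b ∧ i)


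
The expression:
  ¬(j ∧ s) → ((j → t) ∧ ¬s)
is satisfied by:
  {t: True, s: False, j: False}
  {t: False, s: False, j: False}
  {j: True, t: True, s: False}
  {s: True, j: True, t: True}
  {s: True, j: True, t: False}


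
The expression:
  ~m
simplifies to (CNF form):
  ~m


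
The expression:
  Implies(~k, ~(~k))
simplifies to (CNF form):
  k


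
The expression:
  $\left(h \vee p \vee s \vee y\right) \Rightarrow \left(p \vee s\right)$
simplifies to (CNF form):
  $\left(p \vee s \vee \neg h\right) \wedge \left(p \vee s \vee \neg y\right)$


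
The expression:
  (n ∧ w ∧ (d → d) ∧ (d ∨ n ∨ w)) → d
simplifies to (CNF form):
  d ∨ ¬n ∨ ¬w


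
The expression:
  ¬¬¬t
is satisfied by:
  {t: False}


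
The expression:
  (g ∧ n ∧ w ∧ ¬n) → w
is always true.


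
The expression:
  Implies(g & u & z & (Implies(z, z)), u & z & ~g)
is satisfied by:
  {g: False, u: False, z: False}
  {z: True, g: False, u: False}
  {u: True, g: False, z: False}
  {z: True, u: True, g: False}
  {g: True, z: False, u: False}
  {z: True, g: True, u: False}
  {u: True, g: True, z: False}


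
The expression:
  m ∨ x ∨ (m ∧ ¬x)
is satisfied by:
  {x: True, m: True}
  {x: True, m: False}
  {m: True, x: False}


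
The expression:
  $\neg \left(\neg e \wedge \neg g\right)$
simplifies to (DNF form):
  $e \vee g$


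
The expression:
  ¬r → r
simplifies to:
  r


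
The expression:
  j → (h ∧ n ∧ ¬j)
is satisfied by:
  {j: False}


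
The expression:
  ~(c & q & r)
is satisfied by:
  {c: False, q: False, r: False}
  {r: True, c: False, q: False}
  {q: True, c: False, r: False}
  {r: True, q: True, c: False}
  {c: True, r: False, q: False}
  {r: True, c: True, q: False}
  {q: True, c: True, r: False}


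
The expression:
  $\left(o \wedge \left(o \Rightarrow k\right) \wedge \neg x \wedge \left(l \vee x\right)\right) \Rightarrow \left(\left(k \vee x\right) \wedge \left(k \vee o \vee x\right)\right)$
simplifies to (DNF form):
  $\text{True}$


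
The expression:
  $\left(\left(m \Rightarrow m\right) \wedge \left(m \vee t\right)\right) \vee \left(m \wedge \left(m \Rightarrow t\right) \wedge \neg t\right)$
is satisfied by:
  {t: True, m: True}
  {t: True, m: False}
  {m: True, t: False}


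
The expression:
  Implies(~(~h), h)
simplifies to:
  True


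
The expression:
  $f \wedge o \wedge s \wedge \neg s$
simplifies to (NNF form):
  $\text{False}$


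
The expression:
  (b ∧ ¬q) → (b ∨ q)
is always true.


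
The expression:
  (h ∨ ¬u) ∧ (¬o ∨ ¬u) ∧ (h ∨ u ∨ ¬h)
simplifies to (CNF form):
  (h ∨ ¬u) ∧ (¬o ∨ ¬u)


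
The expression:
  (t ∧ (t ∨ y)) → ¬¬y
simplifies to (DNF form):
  y ∨ ¬t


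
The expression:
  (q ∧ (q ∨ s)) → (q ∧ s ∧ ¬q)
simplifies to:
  ¬q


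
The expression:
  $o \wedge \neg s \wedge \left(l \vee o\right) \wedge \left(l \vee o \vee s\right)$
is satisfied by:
  {o: True, s: False}


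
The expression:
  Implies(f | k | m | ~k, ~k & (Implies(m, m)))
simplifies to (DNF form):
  ~k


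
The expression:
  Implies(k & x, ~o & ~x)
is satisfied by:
  {k: False, x: False}
  {x: True, k: False}
  {k: True, x: False}


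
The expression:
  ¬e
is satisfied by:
  {e: False}


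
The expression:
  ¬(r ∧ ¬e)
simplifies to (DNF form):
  e ∨ ¬r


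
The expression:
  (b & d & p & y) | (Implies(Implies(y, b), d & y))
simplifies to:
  y & (d | ~b)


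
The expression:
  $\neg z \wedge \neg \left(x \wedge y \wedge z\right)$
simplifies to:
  $\neg z$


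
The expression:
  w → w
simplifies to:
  True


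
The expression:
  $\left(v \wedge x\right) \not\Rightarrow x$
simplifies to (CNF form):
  $\text{False}$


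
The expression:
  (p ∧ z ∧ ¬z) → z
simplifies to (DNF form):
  True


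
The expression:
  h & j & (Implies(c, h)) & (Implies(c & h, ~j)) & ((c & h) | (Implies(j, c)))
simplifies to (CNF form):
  False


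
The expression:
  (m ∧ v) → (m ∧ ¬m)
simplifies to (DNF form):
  ¬m ∨ ¬v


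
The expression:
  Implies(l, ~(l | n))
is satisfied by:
  {l: False}


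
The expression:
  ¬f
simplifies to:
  ¬f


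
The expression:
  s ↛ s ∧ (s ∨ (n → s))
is never true.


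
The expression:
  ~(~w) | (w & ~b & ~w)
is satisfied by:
  {w: True}


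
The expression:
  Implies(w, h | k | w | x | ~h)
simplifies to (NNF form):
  True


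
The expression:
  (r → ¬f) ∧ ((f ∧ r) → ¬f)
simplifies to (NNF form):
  ¬f ∨ ¬r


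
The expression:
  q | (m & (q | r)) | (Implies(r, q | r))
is always true.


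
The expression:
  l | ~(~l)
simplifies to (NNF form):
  l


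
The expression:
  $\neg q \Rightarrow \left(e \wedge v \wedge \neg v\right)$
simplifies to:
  $q$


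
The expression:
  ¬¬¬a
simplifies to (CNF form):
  ¬a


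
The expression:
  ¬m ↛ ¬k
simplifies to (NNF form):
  k ∧ ¬m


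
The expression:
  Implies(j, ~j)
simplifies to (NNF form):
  ~j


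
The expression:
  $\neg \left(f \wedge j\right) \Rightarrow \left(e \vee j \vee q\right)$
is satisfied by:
  {q: True, e: True, j: True}
  {q: True, e: True, j: False}
  {q: True, j: True, e: False}
  {q: True, j: False, e: False}
  {e: True, j: True, q: False}
  {e: True, j: False, q: False}
  {j: True, e: False, q: False}


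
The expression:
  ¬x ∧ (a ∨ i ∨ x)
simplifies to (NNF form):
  ¬x ∧ (a ∨ i)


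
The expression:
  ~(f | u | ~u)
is never true.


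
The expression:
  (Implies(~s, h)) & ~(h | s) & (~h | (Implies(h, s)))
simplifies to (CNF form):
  False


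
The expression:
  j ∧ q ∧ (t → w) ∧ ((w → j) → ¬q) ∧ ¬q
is never true.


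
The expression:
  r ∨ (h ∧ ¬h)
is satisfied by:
  {r: True}


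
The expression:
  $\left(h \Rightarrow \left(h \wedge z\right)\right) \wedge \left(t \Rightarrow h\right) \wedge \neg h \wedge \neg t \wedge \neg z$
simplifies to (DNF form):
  $\neg h \wedge \neg t \wedge \neg z$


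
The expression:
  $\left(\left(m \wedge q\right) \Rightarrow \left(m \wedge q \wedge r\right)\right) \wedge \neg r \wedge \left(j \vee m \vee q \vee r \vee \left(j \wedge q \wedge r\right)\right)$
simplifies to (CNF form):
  $\neg r \wedge \left(\neg m \vee \neg q\right) \wedge \left(j \vee m \vee q\right)$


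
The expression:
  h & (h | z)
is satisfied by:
  {h: True}


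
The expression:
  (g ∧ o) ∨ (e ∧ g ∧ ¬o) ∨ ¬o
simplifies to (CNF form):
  g ∨ ¬o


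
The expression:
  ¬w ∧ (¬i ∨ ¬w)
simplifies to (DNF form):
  ¬w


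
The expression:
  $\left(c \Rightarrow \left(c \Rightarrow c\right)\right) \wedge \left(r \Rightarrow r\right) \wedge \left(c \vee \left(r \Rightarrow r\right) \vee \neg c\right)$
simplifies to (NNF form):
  $\text{True}$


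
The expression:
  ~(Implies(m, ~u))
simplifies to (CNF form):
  m & u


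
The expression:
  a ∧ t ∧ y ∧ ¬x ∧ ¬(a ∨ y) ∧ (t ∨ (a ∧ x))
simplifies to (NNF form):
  False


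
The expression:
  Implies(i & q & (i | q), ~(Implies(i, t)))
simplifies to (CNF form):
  ~i | ~q | ~t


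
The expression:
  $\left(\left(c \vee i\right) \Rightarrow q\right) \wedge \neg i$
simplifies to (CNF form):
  $\neg i \wedge \left(q \vee \neg c\right)$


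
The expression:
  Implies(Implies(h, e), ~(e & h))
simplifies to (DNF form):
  ~e | ~h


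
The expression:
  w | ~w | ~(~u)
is always true.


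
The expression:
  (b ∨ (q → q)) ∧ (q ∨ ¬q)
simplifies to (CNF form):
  True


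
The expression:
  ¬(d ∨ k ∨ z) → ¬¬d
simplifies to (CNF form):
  d ∨ k ∨ z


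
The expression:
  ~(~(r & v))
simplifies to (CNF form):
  r & v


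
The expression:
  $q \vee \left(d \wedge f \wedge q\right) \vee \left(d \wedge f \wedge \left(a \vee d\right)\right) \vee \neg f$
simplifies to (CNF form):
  $d \vee q \vee \neg f$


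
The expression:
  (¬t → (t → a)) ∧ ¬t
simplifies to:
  ¬t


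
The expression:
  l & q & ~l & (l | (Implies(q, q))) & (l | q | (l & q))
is never true.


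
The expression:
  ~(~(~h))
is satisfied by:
  {h: False}


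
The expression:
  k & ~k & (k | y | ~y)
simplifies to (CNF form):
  False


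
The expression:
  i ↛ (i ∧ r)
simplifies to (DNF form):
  i ∧ ¬r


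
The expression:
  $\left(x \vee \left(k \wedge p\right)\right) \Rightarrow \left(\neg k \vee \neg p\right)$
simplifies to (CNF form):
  $\neg k \vee \neg p$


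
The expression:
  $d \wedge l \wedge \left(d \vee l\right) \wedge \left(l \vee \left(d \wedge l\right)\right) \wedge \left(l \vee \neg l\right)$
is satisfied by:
  {d: True, l: True}


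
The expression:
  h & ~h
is never true.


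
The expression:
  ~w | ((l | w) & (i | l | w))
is always true.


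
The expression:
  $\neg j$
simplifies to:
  $\neg j$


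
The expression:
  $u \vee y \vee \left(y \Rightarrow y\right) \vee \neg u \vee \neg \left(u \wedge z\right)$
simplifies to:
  $\text{True}$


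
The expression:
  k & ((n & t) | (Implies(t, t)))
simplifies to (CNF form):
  k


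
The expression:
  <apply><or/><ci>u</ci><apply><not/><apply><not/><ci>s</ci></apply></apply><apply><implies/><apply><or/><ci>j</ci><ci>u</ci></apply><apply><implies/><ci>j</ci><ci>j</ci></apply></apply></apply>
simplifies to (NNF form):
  <true/>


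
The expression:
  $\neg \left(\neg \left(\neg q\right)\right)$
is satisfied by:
  {q: False}


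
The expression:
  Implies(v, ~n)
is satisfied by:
  {v: False, n: False}
  {n: True, v: False}
  {v: True, n: False}


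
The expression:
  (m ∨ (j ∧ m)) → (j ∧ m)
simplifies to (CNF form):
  j ∨ ¬m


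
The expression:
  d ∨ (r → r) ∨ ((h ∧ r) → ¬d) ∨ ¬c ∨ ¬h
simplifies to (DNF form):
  True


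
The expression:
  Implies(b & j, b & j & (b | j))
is always true.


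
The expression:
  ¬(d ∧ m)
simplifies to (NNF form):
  ¬d ∨ ¬m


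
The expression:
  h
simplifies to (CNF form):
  h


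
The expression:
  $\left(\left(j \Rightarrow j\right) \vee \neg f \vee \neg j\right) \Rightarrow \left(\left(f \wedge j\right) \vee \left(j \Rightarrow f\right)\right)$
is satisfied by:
  {f: True, j: False}
  {j: False, f: False}
  {j: True, f: True}


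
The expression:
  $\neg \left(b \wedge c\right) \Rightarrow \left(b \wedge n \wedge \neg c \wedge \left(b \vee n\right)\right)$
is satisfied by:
  {b: True, n: True, c: True}
  {b: True, n: True, c: False}
  {b: True, c: True, n: False}


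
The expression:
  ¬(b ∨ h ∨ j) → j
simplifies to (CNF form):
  b ∨ h ∨ j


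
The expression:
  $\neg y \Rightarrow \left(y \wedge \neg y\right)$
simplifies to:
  $y$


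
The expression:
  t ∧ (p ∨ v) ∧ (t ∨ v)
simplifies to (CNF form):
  t ∧ (p ∨ v)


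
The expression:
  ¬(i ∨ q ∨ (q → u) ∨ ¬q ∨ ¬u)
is never true.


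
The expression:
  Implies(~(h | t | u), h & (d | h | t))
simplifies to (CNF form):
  h | t | u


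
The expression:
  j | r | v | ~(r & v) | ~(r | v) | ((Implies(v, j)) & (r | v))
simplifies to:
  True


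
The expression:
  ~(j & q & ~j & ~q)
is always true.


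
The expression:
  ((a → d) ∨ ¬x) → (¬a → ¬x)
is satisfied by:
  {a: True, x: False}
  {x: False, a: False}
  {x: True, a: True}


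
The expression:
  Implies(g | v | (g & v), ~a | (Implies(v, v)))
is always true.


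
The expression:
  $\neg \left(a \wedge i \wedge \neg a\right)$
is always true.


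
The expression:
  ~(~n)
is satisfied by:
  {n: True}


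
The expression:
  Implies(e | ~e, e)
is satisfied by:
  {e: True}


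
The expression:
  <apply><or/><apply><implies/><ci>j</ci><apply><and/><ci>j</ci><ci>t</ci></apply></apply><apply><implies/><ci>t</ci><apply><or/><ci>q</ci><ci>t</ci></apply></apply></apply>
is always true.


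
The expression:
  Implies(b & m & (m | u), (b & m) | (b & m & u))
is always true.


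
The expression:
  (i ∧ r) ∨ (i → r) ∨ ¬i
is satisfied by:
  {r: True, i: False}
  {i: False, r: False}
  {i: True, r: True}


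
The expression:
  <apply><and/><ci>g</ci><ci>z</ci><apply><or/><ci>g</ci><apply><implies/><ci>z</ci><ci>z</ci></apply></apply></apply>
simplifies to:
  <apply><and/><ci>g</ci><ci>z</ci></apply>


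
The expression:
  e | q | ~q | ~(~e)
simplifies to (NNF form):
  True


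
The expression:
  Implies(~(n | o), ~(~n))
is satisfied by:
  {n: True, o: True}
  {n: True, o: False}
  {o: True, n: False}


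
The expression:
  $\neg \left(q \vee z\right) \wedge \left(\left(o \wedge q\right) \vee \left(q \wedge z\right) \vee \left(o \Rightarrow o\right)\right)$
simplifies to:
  $\neg q \wedge \neg z$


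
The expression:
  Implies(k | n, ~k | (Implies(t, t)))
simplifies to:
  True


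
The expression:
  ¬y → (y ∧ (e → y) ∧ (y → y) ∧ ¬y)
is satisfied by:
  {y: True}


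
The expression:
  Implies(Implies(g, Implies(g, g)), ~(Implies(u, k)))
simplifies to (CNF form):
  u & ~k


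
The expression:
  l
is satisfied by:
  {l: True}


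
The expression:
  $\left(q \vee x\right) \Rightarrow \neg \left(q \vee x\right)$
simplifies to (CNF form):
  $\neg q \wedge \neg x$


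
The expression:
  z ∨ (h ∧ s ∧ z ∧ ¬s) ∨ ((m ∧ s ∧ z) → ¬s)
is always true.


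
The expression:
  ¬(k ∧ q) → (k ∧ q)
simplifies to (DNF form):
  k ∧ q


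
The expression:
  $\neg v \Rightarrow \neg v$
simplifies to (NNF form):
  $\text{True}$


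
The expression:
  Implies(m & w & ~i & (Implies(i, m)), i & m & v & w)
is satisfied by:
  {i: True, w: False, m: False}
  {w: False, m: False, i: False}
  {i: True, m: True, w: False}
  {m: True, w: False, i: False}
  {i: True, w: True, m: False}
  {w: True, i: False, m: False}
  {i: True, m: True, w: True}


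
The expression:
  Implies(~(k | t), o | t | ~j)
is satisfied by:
  {k: True, t: True, o: True, j: False}
  {k: True, t: True, o: False, j: False}
  {k: True, o: True, t: False, j: False}
  {k: True, o: False, t: False, j: False}
  {t: True, o: True, k: False, j: False}
  {t: True, o: False, k: False, j: False}
  {o: True, k: False, t: False, j: False}
  {o: False, k: False, t: False, j: False}
  {j: True, k: True, t: True, o: True}
  {j: True, k: True, t: True, o: False}
  {j: True, k: True, o: True, t: False}
  {j: True, k: True, o: False, t: False}
  {j: True, t: True, o: True, k: False}
  {j: True, t: True, o: False, k: False}
  {j: True, o: True, t: False, k: False}


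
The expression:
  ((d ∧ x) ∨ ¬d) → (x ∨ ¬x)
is always true.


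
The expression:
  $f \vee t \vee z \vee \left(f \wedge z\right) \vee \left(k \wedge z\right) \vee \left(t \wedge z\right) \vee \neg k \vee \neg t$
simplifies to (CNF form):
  $\text{True}$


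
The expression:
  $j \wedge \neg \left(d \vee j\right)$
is never true.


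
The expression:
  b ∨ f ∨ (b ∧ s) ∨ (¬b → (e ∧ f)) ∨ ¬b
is always true.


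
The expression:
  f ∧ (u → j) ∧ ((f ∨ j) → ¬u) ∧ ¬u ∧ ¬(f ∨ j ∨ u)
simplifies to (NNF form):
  False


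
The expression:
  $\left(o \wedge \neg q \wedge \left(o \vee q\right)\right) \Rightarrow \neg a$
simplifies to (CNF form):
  $q \vee \neg a \vee \neg o$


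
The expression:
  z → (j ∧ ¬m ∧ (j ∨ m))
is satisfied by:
  {j: True, m: False, z: False}
  {m: False, z: False, j: False}
  {j: True, m: True, z: False}
  {m: True, j: False, z: False}
  {z: True, j: True, m: False}


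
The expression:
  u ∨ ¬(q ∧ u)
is always true.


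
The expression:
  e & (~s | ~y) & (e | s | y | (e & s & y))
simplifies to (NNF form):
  e & (~s | ~y)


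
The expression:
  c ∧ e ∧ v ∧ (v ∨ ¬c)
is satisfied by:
  {c: True, e: True, v: True}


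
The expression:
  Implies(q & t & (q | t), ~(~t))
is always true.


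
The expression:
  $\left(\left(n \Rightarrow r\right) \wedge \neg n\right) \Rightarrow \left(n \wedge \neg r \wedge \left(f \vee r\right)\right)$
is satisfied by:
  {n: True}


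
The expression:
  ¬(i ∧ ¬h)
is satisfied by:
  {h: True, i: False}
  {i: False, h: False}
  {i: True, h: True}


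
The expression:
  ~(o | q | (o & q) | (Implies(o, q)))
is never true.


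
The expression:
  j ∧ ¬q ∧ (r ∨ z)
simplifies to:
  j ∧ ¬q ∧ (r ∨ z)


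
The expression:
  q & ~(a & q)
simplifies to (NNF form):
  q & ~a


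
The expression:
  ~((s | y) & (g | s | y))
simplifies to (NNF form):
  ~s & ~y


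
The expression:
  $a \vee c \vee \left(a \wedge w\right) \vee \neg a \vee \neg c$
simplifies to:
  $\text{True}$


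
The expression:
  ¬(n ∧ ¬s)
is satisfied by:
  {s: True, n: False}
  {n: False, s: False}
  {n: True, s: True}


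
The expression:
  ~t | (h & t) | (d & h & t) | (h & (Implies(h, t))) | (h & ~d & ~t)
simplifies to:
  h | ~t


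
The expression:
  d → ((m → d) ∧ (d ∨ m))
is always true.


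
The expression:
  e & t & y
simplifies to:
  e & t & y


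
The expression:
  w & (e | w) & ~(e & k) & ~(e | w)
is never true.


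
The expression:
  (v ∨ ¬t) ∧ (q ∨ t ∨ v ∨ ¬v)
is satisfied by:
  {v: True, t: False}
  {t: False, v: False}
  {t: True, v: True}


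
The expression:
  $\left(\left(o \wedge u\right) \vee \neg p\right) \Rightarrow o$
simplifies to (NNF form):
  $o \vee p$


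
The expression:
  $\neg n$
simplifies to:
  $\neg n$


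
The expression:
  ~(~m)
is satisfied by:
  {m: True}


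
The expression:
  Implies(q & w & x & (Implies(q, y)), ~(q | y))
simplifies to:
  ~q | ~w | ~x | ~y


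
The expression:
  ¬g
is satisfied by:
  {g: False}


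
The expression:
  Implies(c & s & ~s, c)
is always true.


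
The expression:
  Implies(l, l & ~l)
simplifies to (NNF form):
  ~l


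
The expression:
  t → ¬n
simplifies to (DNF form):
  ¬n ∨ ¬t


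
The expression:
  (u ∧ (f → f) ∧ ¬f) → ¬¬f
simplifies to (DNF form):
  f ∨ ¬u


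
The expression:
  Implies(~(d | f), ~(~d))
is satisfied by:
  {d: True, f: True}
  {d: True, f: False}
  {f: True, d: False}


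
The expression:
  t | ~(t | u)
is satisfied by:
  {t: True, u: False}
  {u: False, t: False}
  {u: True, t: True}


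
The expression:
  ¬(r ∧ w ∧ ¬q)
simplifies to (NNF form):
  q ∨ ¬r ∨ ¬w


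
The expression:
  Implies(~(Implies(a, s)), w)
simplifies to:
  s | w | ~a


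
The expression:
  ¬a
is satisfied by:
  {a: False}


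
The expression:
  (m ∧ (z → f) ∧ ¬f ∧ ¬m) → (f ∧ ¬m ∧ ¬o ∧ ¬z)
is always true.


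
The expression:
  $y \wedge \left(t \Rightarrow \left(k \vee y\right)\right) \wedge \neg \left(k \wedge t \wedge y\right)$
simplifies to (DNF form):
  $\left(y \wedge \neg k\right) \vee \left(y \wedge \neg t\right)$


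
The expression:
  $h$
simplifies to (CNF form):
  $h$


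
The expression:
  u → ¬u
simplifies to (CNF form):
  ¬u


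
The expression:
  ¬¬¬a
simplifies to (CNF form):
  ¬a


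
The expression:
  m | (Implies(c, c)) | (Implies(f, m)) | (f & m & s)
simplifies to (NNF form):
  True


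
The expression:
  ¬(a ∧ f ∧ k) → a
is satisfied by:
  {a: True}


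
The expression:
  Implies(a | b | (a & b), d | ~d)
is always true.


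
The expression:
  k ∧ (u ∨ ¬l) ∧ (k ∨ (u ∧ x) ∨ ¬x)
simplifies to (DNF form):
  (k ∧ u) ∨ (k ∧ ¬l)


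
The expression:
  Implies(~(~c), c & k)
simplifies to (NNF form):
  k | ~c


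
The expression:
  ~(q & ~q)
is always true.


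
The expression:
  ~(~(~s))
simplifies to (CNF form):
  ~s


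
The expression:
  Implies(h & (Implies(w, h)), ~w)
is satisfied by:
  {w: False, h: False}
  {h: True, w: False}
  {w: True, h: False}


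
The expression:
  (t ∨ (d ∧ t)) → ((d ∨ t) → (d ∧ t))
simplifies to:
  d ∨ ¬t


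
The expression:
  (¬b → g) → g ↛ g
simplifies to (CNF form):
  ¬b ∧ ¬g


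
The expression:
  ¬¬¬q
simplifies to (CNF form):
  ¬q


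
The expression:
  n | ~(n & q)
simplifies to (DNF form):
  True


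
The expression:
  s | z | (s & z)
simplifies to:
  s | z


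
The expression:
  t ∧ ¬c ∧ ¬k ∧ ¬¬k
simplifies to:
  False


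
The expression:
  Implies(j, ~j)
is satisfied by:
  {j: False}


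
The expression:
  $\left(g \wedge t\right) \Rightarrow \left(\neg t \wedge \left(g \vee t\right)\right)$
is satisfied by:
  {g: False, t: False}
  {t: True, g: False}
  {g: True, t: False}


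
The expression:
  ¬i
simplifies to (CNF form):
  ¬i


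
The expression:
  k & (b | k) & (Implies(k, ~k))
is never true.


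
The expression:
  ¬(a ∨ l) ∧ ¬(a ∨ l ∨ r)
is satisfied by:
  {r: False, l: False, a: False}


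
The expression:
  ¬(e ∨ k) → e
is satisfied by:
  {k: True, e: True}
  {k: True, e: False}
  {e: True, k: False}


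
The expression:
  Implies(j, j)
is always true.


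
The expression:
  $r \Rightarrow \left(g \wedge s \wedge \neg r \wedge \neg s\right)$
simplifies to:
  $\neg r$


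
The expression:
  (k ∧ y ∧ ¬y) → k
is always true.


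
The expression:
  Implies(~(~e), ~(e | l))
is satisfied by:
  {e: False}


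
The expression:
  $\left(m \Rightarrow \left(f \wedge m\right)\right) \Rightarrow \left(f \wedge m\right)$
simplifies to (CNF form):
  $m$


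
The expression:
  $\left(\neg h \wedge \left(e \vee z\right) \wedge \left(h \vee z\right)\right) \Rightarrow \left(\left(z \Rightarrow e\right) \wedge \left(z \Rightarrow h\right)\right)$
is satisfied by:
  {h: True, z: False}
  {z: False, h: False}
  {z: True, h: True}
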